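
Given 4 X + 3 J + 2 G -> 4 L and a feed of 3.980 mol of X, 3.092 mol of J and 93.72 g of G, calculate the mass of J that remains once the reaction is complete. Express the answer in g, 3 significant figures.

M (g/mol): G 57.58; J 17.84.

11.6 g

n(X) = 3.980 mol
n(J) = 3.092 mol
n(G) = 93.72 / 57.58 = 1.628 mol
n/ν for X = 3.980/4 = 0.9950
n/ν for J = 3.092/3 = 1.031
n/ν for G = 1.628/2 = 0.8140
Smallest n/ν is G → limiting reagent.
J consumed = (3/2) × 1.628 = 2.442 mol
J remaining = 3.092 − 2.442 = 0.6500 mol
mass = 0.6500 × 17.84 = 11.60 g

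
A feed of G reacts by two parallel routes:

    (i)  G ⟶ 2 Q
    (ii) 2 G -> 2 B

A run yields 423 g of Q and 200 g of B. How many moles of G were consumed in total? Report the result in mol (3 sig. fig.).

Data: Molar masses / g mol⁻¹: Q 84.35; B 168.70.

n(Q) = 423 / 84.35 = 5.015 mol
n(B) = 200 / 168.70 = 1.186 mol
n(G) via (i) = (1/2)×5.015 = 2.508 mol
n(G) via (ii) = (2/2)×1.186 = 1.186 mol
total n(G) = 2.508 + 1.186 = 3.694 mol

3.69 mol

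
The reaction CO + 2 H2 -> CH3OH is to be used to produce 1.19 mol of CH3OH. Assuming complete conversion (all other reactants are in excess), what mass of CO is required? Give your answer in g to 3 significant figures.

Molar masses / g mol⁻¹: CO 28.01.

33.3 g

n(CH3OH) = 1.190 mol
n(CO) = (1/1) × 1.190 = 1.190 mol
mass = 1.190 × 28.01 = 33.33 g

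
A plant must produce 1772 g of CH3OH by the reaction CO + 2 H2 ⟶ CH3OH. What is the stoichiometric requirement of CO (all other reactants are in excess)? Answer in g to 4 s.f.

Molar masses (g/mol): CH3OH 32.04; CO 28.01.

n(CH3OH) = 1772 / 32.04 = 55.31 mol
n(CO) = (1/1) × 55.31 = 55.31 mol
mass = 55.31 × 28.01 = 1549 g

1549 g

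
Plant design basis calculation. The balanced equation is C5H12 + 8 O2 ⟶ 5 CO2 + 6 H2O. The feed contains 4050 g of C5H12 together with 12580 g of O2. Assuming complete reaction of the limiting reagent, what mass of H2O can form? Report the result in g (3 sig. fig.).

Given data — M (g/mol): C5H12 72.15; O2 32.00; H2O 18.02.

n(C5H12) = 4050 / 72.15 = 56.13 mol
n(O2) = 12580 / 32.00 = 393.1 mol
n/ν → C5H12: 56.13, O2: 49.14; O2 is limiting.
n(H2O) = (6/8) × 393.1 = 294.8 mol
mass = 294.8 × 18.02 = 5312 g

5310 g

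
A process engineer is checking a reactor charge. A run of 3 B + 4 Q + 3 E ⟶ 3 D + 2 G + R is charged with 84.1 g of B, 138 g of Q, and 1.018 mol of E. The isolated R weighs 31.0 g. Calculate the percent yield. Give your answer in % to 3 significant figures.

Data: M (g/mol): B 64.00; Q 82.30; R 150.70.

60.6 %

n(B) = 84.10 / 64.00 = 1.314 mol
n(Q) = 138.0 / 82.30 = 1.677 mol
n(E) = 1.018 mol
n/ν for B = 1.314/3 = 0.4380
n/ν for Q = 1.677/4 = 0.4193
n/ν for E = 1.018/3 = 0.3393
Smallest n/ν is E → limiting reagent.
theoretical n(R) = (1/3) × 1.018 = 0.3393 mol → 51.13 g
% yield = 31.0 / 51.13 × 100 = 60.63 %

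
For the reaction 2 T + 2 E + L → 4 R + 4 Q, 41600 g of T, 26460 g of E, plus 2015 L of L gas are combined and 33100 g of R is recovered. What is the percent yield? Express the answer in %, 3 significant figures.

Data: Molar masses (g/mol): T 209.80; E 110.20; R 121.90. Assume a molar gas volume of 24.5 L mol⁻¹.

82.5 %

n(T) = 41600 / 209.80 = 198.3 mol
n(E) = 26460 / 110.20 = 240.1 mol
n(L) = 2015 / 24.5 = 82.24 mol
n/ν for T = 198.3/2 = 99.15
n/ν for E = 240.1/2 = 120.1
n/ν for L = 82.24/1 = 82.24
Smallest n/ν is L → limiting reagent.
theoretical n(R) = (4/1) × 82.24 = 329.0 mol → 40110 g
% yield = 33100 / 40110 × 100 = 82.52 %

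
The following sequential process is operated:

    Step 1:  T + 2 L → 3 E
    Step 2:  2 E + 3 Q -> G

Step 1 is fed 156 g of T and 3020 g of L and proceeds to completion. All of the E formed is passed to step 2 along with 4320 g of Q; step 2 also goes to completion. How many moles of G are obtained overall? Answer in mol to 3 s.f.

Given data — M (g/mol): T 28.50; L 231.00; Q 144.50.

8.21 mol

Step 1:
n(T) = 156.0 / 28.50 = 5.474 mol
n(L) = 3020 / 231.00 = 13.07 mol
n/ν for T = 5.474/1 = 5.474
n/ν for L = 13.07/2 = 6.535
Smallest n/ν is T → limiting reagent.
n(E) produced = (3/1) × 5.474 = 16.42 mol
Step 2:
n(E) available = 16.42 mol
n(Q) = 4320 / 144.50 = 29.90 mol
n/ν for E = 16.42/2 = 8.210
n/ν for Q = 29.90/3 = 9.967
Smallest n/ν is E → limiting reagent.
n(G) = (1/2) × 16.42 = 8.210 mol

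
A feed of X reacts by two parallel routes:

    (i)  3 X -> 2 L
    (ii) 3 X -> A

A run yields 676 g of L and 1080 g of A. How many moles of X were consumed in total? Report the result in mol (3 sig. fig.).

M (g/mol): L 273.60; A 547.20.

n(L) = 676 / 273.60 = 2.471 mol
n(A) = 1080 / 547.20 = 1.974 mol
n(X) via (i) = (3/2)×2.471 = 3.707 mol
n(X) via (ii) = (3/1)×1.974 = 5.922 mol
total n(X) = 3.707 + 5.922 = 9.629 mol

9.63 mol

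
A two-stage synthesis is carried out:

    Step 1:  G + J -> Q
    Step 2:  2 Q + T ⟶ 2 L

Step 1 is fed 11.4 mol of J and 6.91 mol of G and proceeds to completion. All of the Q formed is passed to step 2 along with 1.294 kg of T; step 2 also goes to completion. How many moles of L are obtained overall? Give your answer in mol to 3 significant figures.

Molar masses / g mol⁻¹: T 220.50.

Step 1:
n(J) = 11.40 mol
n(G) = 6.910 mol
n/ν for J = 11.40/1 = 11.40
n/ν for G = 6.910/1 = 6.910
Smallest n/ν is G → limiting reagent.
n(Q) produced = (1/1) × 6.910 = 6.910 mol
Step 2:
n(Q) available = 6.910 mol
n(T) = 1.294×1000 / 220.50 = 5.868 mol
n/ν for Q = 6.910/2 = 3.455
n/ν for T = 5.868/1 = 5.868
Smallest n/ν is Q → limiting reagent.
n(L) = (2/2) × 6.910 = 6.910 mol

6.91 mol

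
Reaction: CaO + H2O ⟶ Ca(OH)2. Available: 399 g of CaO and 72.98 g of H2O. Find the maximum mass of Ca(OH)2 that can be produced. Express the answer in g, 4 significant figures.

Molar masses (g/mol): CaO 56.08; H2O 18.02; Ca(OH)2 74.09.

n(CaO) = 399.0 / 56.08 = 7.115 mol
n(H2O) = 72.98 / 18.02 = 4.050 mol
n/ν for CaO = 7.115/1 = 7.115
n/ν for H2O = 4.050/1 = 4.050
Smallest n/ν is H2O → limiting reagent.
n(Ca(OH)2) = (1/1) × 4.050 = 4.050 mol
mass = 4.050 × 74.09 = 300.1 g

300.1 g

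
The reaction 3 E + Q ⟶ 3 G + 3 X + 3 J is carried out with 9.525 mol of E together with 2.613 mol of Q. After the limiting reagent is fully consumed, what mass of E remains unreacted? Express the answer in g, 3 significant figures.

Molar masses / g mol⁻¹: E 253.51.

427 g

n(E) = 9.525 mol
n(Q) = 2.613 mol
n/ν for E = 9.525/3 = 3.175
n/ν for Q = 2.613/1 = 2.613
Smallest n/ν is Q → limiting reagent.
E consumed = (3/1) × 2.613 = 7.839 mol
E remaining = 9.525 − 7.839 = 1.686 mol
mass = 1.686 × 253.51 = 427.4 g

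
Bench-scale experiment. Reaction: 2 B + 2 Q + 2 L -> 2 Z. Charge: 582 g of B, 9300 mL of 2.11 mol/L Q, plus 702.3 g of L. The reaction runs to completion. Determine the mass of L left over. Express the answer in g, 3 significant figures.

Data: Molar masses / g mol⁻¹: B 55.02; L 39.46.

n(B) = 582.0 / 55.02 = 10.58 mol
n(Q) = 2.11 × 9300/1000 = 19.62 mol
n(L) = 702.3 / 39.46 = 17.80 mol
n/ν for B = 10.58/2 = 5.290
n/ν for Q = 19.62/2 = 9.810
n/ν for L = 17.80/2 = 8.900
Smallest n/ν is B → limiting reagent.
L consumed = (2/2) × 10.58 = 10.58 mol
L remaining = 17.80 − 10.58 = 7.220 mol
mass = 7.220 × 39.46 = 284.9 g

285 g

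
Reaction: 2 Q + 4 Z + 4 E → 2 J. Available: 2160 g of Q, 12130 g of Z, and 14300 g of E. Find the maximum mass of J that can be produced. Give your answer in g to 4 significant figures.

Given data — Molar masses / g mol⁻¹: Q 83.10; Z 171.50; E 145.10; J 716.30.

18620 g

n(Q) = 2160 / 83.10 = 25.99 mol
n(Z) = 12130 / 171.50 = 70.73 mol
n(E) = 14300 / 145.10 = 98.55 mol
n/ν → Q: 13.00, Z: 17.68, E: 24.64; Q is limiting.
n(J) = (2/2) × 25.99 = 25.99 mol
mass = 25.99 × 716.30 = 18620 g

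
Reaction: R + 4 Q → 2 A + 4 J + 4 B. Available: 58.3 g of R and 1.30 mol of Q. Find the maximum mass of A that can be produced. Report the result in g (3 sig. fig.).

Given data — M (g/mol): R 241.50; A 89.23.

n(R) = 58.30 / 241.50 = 0.2414 mol
n(Q) = 1.300 mol
n/ν for R = 0.2414/1 = 0.2414
n/ν for Q = 1.300/4 = 0.3250
Smallest n/ν is R → limiting reagent.
n(A) = (2/1) × 0.2414 = 0.4828 mol
mass = 0.4828 × 89.23 = 43.08 g

43.1 g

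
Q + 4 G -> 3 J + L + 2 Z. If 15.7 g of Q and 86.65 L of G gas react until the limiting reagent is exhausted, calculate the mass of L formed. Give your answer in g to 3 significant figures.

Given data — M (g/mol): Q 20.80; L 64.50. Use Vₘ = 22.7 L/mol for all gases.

n(Q) = 15.70 / 20.80 = 0.7548 mol
n(G) = 86.65 / 22.7 = 3.817 mol
n/ν for Q = 0.7548/1 = 0.7548
n/ν for G = 3.817/4 = 0.9543
Smallest n/ν is Q → limiting reagent.
n(L) = (1/1) × 0.7548 = 0.7548 mol
mass = 0.7548 × 64.50 = 48.68 g

48.7 g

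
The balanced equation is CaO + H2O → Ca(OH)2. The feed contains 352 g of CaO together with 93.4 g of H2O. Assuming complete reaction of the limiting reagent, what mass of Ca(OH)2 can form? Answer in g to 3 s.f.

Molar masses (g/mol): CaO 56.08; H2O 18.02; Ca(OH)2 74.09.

n(CaO) = 352.0 / 56.08 = 6.277 mol
n(H2O) = 93.40 / 18.02 = 5.183 mol
n/ν for CaO = 6.277/1 = 6.277
n/ν for H2O = 5.183/1 = 5.183
Smallest n/ν is H2O → limiting reagent.
n(Ca(OH)2) = (1/1) × 5.183 = 5.183 mol
mass = 5.183 × 74.09 = 384.0 g

384 g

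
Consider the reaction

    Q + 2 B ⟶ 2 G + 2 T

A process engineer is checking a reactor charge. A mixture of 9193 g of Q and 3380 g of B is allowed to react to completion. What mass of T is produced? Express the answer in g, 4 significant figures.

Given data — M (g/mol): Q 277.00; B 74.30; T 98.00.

4458 g

n(Q) = 9193 / 277.00 = 33.19 mol
n(B) = 3380 / 74.30 = 45.49 mol
n/ν → Q: 33.19, B: 22.75; B is limiting.
n(T) = (2/2) × 45.49 = 45.49 mol
mass = 45.49 × 98.00 = 4458 g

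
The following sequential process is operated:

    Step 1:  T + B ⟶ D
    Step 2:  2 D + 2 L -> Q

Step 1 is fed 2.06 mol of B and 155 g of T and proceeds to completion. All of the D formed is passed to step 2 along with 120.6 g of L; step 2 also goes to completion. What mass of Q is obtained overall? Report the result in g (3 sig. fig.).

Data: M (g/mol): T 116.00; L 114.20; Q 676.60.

Step 1:
n(B) = 2.060 mol
n(T) = 155.0 / 116.00 = 1.336 mol
n/ν for B = 2.060/1 = 2.060
n/ν for T = 1.336/1 = 1.336
Smallest n/ν is T → limiting reagent.
n(D) produced = (1/1) × 1.336 = 1.336 mol
Step 2:
n(D) available = 1.336 mol
n(L) = 120.6 / 114.20 = 1.056 mol
n/ν for D = 1.336/2 = 0.6680
n/ν for L = 1.056/2 = 0.5280
Smallest n/ν is L → limiting reagent.
n(Q) = (1/2) × 1.056 = 0.5280 mol
mass = 0.5280 × 676.60 = 357.2 g

357 g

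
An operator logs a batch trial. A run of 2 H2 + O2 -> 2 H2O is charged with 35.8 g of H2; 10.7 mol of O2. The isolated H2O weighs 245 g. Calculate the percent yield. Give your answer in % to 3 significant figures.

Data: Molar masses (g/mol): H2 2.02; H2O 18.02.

n(H2) = 35.80 / 2.02 = 17.72 mol
n(O2) = 10.70 mol
n/ν for H2 = 17.72/2 = 8.860
n/ν for O2 = 10.70/1 = 10.70
Smallest n/ν is H2 → limiting reagent.
theoretical n(H2O) = (2/2) × 17.72 = 17.72 mol → 319.3 g
% yield = 245 / 319.3 × 100 = 76.73 %

76.7 %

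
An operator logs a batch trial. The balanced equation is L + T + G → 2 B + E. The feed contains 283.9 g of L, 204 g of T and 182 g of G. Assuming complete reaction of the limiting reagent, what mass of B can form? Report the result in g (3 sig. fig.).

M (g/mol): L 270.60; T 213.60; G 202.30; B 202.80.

365 g

n(L) = 283.9 / 270.60 = 1.049 mol
n(T) = 204.0 / 213.60 = 0.9551 mol
n(G) = 182.0 / 202.30 = 0.8997 mol
n/ν → L: 1.049, T: 0.9551, G: 0.8997; G is limiting.
n(B) = (2/1) × 0.8997 = 1.799 mol
mass = 1.799 × 202.80 = 364.8 g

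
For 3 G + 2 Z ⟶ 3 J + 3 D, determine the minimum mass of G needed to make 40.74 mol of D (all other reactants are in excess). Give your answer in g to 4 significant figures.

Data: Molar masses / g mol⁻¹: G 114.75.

n(D) = 40.74 mol
n(G) = (3/3) × 40.74 = 40.74 mol
mass = 40.74 × 114.75 = 4675 g

4675 g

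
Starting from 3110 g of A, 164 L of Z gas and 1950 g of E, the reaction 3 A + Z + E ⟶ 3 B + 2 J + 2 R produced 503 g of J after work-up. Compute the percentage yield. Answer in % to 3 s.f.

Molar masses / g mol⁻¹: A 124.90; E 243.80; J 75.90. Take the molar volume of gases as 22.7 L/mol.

45.9 %

n(A) = 3110 / 124.90 = 24.90 mol
n(Z) = 164.0 / 22.7 = 7.225 mol
n(E) = 1950 / 243.80 = 7.998 mol
n/ν for A = 24.90/3 = 8.300
n/ν for Z = 7.225/1 = 7.225
n/ν for E = 7.998/1 = 7.998
Smallest n/ν is Z → limiting reagent.
theoretical n(J) = (2/1) × 7.225 = 14.45 mol → 1097 g
% yield = 503 / 1097 × 100 = 45.85 %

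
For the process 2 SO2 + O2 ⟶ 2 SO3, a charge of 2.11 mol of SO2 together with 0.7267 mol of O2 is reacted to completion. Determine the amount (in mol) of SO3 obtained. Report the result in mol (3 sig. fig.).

1.45 mol

n(SO2) = 2.110 mol
n(O2) = 0.7267 mol
n/ν for SO2 = 2.110/2 = 1.055
n/ν for O2 = 0.7267/1 = 0.7267
Smallest n/ν is O2 → limiting reagent.
n(SO3) = (2/1) × 0.7267 = 1.453 mol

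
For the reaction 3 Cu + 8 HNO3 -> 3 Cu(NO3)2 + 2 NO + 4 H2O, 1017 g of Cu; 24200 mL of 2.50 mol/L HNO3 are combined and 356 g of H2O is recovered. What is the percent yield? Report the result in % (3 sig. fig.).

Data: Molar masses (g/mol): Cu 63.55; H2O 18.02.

n(Cu) = 1017 / 63.55 = 16.00 mol
n(HNO3) = 2.50 × 24200/1000 = 60.50 mol
n/ν for Cu = 16.00/3 = 5.333
n/ν for HNO3 = 60.50/8 = 7.563
Smallest n/ν is Cu → limiting reagent.
theoretical n(H2O) = (4/3) × 16.00 = 21.33 mol → 384.4 g
% yield = 356 / 384.4 × 100 = 92.61 %

92.6 %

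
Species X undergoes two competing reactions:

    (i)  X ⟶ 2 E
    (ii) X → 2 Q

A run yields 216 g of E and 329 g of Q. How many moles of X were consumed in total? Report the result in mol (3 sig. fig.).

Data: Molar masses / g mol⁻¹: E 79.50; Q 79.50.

n(E) = 216 / 79.50 = 2.717 mol
n(Q) = 329 / 79.50 = 4.138 mol
n(X) via (i) = (1/2)×2.717 = 1.359 mol
n(X) via (ii) = (1/2)×4.138 = 2.069 mol
total n(X) = 1.359 + 2.069 = 3.428 mol

3.43 mol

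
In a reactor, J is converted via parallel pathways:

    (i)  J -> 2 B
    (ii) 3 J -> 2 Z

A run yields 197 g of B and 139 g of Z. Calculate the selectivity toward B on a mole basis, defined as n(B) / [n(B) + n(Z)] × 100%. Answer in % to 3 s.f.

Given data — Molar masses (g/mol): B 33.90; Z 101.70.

81.0 %

n(B) = 197 / 33.90 = 5.811 mol
n(Z) = 139 / 101.70 = 1.367 mol
selectivity = 5.811/(5.811+1.367) × 100 = 80.96 %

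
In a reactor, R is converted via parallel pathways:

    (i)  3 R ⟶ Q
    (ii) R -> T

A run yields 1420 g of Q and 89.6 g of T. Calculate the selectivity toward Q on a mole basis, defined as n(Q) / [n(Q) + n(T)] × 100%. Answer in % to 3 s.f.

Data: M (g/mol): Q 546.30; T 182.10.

n(Q) = 1420 / 546.30 = 2.599 mol
n(T) = 89.6 / 182.10 = 0.4920 mol
selectivity = 2.599/(2.599+0.4920) × 100 = 84.08 %

84.1 %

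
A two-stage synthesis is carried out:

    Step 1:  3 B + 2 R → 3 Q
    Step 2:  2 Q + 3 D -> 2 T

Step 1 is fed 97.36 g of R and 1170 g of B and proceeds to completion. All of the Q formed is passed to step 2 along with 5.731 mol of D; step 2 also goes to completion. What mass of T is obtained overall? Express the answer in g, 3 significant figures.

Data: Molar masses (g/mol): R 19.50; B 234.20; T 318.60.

Step 1:
n(R) = 97.36 / 19.50 = 4.993 mol
n(B) = 1170 / 234.20 = 4.996 mol
n/ν for R = 4.993/2 = 2.497
n/ν for B = 4.996/3 = 1.665
Smallest n/ν is B → limiting reagent.
n(Q) produced = (3/3) × 4.996 = 4.996 mol
Step 2:
n(Q) available = 4.996 mol
n(D) = 5.731 mol
n/ν for Q = 4.996/2 = 2.498
n/ν for D = 5.731/3 = 1.910
Smallest n/ν is D → limiting reagent.
n(T) = (2/3) × 5.731 = 3.821 mol
mass = 3.821 × 318.60 = 1217 g

1220 g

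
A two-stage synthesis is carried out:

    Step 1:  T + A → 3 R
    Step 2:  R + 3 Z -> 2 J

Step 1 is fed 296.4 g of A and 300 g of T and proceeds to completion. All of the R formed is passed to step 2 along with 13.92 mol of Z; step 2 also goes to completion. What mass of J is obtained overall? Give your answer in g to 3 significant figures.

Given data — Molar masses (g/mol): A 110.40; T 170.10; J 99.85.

Step 1:
n(A) = 296.4 / 110.40 = 2.685 mol
n(T) = 300.0 / 170.10 = 1.764 mol
n/ν for A = 2.685/1 = 2.685
n/ν for T = 1.764/1 = 1.764
Smallest n/ν is T → limiting reagent.
n(R) produced = (3/1) × 1.764 = 5.292 mol
Step 2:
n(R) available = 5.292 mol
n(Z) = 13.92 mol
n/ν for R = 5.292/1 = 5.292
n/ν for Z = 13.92/3 = 4.640
Smallest n/ν is Z → limiting reagent.
n(J) = (2/3) × 13.92 = 9.280 mol
mass = 9.280 × 99.85 = 926.6 g

927 g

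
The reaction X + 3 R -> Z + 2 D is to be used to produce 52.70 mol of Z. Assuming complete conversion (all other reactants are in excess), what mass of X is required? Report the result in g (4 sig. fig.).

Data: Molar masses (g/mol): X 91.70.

n(Z) = 52.70 mol
n(X) = (1/1) × 52.70 = 52.70 mol
mass = 52.70 × 91.70 = 4833 g

4833 g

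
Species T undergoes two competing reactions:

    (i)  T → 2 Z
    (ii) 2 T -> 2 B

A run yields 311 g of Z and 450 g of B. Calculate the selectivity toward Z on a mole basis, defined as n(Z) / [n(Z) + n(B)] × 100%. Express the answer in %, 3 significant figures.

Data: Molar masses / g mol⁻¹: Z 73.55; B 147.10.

58.0 %

n(Z) = 311 / 73.55 = 4.228 mol
n(B) = 450 / 147.10 = 3.059 mol
selectivity = 4.228/(4.228+3.059) × 100 = 58.02 %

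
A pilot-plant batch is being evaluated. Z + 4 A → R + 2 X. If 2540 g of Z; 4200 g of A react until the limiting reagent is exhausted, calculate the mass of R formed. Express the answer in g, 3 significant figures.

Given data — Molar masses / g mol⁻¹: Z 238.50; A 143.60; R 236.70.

1730 g

n(Z) = 2540 / 238.50 = 10.65 mol
n(A) = 4200 / 143.60 = 29.25 mol
n/ν for Z = 10.65/1 = 10.65
n/ν for A = 29.25/4 = 7.313
Smallest n/ν is A → limiting reagent.
n(R) = (1/4) × 29.25 = 7.313 mol
mass = 7.313 × 236.70 = 1731 g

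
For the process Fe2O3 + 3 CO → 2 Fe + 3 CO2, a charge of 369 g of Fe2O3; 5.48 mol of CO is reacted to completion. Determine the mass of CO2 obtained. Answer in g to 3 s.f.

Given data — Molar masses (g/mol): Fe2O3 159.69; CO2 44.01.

241 g

n(Fe2O3) = 369.0 / 159.69 = 2.311 mol
n(CO) = 5.480 mol
n/ν for Fe2O3 = 2.311/1 = 2.311
n/ν for CO = 5.480/3 = 1.827
Smallest n/ν is CO → limiting reagent.
n(CO2) = (3/3) × 5.480 = 5.480 mol
mass = 5.480 × 44.01 = 241.2 g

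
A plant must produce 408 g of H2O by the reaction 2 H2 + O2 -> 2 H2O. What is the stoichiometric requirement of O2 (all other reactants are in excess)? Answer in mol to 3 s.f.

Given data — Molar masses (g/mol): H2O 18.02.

11.3 mol

n(H2O) = 408 / 18.02 = 22.64 mol
n(O2) = (1/2) × 22.64 = 11.32 mol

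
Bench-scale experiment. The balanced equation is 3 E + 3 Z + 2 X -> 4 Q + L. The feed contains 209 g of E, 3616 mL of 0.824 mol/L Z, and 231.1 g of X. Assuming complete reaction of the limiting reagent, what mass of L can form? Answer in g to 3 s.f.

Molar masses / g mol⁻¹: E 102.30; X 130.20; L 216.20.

n(E) = 209.0 / 102.30 = 2.043 mol
n(Z) = 0.824 × 3616/1000 = 2.980 mol
n(X) = 231.1 / 130.20 = 1.775 mol
n/ν for E = 2.043/3 = 0.6810
n/ν for Z = 2.980/3 = 0.9933
n/ν for X = 1.775/2 = 0.8875
Smallest n/ν is E → limiting reagent.
n(L) = (1/3) × 2.043 = 0.6810 mol
mass = 0.6810 × 216.20 = 147.2 g

147 g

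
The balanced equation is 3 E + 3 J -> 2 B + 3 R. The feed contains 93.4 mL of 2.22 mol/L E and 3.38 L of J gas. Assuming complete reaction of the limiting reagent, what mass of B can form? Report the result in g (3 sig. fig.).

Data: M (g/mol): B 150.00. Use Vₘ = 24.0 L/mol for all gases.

n(E) = 2.22 × 93.40/1000 = 0.2073 mol
n(J) = 3.380 / 24.0 = 0.1408 mol
n/ν → E: 0.06910, J: 0.04693; J is limiting.
n(B) = (2/3) × 0.1408 = 0.09387 mol
mass = 0.09387 × 150.00 = 14.08 g

14.1 g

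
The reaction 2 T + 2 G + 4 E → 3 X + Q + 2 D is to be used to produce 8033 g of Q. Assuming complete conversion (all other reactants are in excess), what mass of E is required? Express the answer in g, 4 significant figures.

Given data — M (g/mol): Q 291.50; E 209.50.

n(Q) = 8033 / 291.50 = 27.56 mol
n(E) = (4/1) × 27.56 = 110.2 mol
mass = 110.2 × 209.50 = 23090 g

23090 g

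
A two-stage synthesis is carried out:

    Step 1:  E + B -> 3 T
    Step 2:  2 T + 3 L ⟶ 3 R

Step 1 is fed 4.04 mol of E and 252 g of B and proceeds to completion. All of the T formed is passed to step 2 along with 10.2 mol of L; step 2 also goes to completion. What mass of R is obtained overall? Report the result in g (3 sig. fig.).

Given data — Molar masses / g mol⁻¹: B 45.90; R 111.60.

Step 1:
n(E) = 4.040 mol
n(B) = 252.0 / 45.90 = 5.490 mol
n/ν for E = 4.040/1 = 4.040
n/ν for B = 5.490/1 = 5.490
Smallest n/ν is E → limiting reagent.
n(T) produced = (3/1) × 4.040 = 12.12 mol
Step 2:
n(T) available = 12.12 mol
n(L) = 10.20 mol
n/ν for T = 12.12/2 = 6.060
n/ν for L = 10.20/3 = 3.400
Smallest n/ν is L → limiting reagent.
n(R) = (3/3) × 10.20 = 10.20 mol
mass = 10.20 × 111.60 = 1138 g

1140 g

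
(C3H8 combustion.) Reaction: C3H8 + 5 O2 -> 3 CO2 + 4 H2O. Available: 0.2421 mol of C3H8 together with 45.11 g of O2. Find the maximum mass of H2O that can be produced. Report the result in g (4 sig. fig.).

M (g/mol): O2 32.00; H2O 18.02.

17.45 g

n(C3H8) = 0.2421 mol
n(O2) = 45.11 / 32.00 = 1.410 mol
n/ν for C3H8 = 0.2421/1 = 0.2421
n/ν for O2 = 1.410/5 = 0.2820
Smallest n/ν is C3H8 → limiting reagent.
n(H2O) = (4/1) × 0.2421 = 0.9684 mol
mass = 0.9684 × 18.02 = 17.45 g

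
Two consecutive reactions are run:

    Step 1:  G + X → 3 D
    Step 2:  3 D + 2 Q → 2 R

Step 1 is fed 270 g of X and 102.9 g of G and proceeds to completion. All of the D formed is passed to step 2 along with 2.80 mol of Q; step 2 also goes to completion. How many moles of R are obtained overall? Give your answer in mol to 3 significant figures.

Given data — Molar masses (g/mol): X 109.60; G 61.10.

2.80 mol

Step 1:
n(X) = 270.0 / 109.60 = 2.464 mol
n(G) = 102.9 / 61.10 = 1.684 mol
n/ν for X = 2.464/1 = 2.464
n/ν for G = 1.684/1 = 1.684
Smallest n/ν is G → limiting reagent.
n(D) produced = (3/1) × 1.684 = 5.052 mol
Step 2:
n(D) available = 5.052 mol
n(Q) = 2.800 mol
n/ν for D = 5.052/3 = 1.684
n/ν for Q = 2.800/2 = 1.400
Smallest n/ν is Q → limiting reagent.
n(R) = (2/2) × 2.800 = 2.800 mol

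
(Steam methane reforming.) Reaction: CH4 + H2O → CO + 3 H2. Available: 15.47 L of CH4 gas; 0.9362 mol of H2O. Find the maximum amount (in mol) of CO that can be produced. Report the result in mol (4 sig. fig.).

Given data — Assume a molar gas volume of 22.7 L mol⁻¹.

n(CH4) = 15.47 / 22.7 = 0.6815 mol
n(H2O) = 0.9362 mol
n/ν for CH4 = 0.6815/1 = 0.6815
n/ν for H2O = 0.9362/1 = 0.9362
Smallest n/ν is CH4 → limiting reagent.
n(CO) = (1/1) × 0.6815 = 0.6815 mol

0.6815 mol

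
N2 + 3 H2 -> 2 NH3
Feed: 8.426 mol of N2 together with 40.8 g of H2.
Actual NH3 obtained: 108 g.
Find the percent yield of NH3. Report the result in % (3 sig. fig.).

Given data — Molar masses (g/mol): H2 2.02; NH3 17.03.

47.1 %

n(N2) = 8.426 mol
n(H2) = 40.80 / 2.02 = 20.20 mol
n/ν for N2 = 8.426/1 = 8.426
n/ν for H2 = 20.20/3 = 6.733
Smallest n/ν is H2 → limiting reagent.
theoretical n(NH3) = (2/3) × 20.20 = 13.47 mol → 229.4 g
% yield = 108 / 229.4 × 100 = 47.08 %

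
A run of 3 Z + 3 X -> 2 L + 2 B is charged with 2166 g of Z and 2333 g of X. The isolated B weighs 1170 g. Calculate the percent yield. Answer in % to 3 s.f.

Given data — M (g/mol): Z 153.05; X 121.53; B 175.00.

n(Z) = 2166 / 153.05 = 14.15 mol
n(X) = 2333 / 121.53 = 19.20 mol
n/ν for Z = 14.15/3 = 4.717
n/ν for X = 19.20/3 = 6.400
Smallest n/ν is Z → limiting reagent.
theoretical n(B) = (2/3) × 14.15 = 9.433 mol → 1651 g
% yield = 1170 / 1651 × 100 = 70.87 %

70.9 %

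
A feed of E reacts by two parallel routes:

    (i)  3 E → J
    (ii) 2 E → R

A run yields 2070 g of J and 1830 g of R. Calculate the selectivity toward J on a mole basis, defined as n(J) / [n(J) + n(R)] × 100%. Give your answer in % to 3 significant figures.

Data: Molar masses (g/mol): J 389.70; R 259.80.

43.0 %

n(J) = 2070 / 389.70 = 5.312 mol
n(R) = 1830 / 259.80 = 7.044 mol
selectivity = 5.312/(5.312+7.044) × 100 = 42.99 %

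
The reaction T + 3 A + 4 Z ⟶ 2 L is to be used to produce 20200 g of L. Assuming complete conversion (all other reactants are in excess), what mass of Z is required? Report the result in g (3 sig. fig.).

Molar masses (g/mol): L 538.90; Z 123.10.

n(L) = 20200 / 538.90 = 37.48 mol
n(Z) = (4/2) × 37.48 = 74.96 mol
mass = 74.96 × 123.10 = 9228 g

9230 g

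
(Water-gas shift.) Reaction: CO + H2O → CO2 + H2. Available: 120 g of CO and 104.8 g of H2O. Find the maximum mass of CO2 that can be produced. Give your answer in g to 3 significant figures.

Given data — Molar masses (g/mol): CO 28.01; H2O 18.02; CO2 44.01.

189 g

n(CO) = 120.0 / 28.01 = 4.284 mol
n(H2O) = 104.8 / 18.02 = 5.816 mol
n/ν → CO: 4.284, H2O: 5.816; CO is limiting.
n(CO2) = (1/1) × 4.284 = 4.284 mol
mass = 4.284 × 44.01 = 188.5 g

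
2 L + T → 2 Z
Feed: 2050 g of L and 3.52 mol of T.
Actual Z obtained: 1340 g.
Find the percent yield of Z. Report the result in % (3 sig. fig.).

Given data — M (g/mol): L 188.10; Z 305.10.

n(L) = 2050 / 188.10 = 10.90 mol
n(T) = 3.520 mol
n/ν for L = 10.90/2 = 5.450
n/ν for T = 3.520/1 = 3.520
Smallest n/ν is T → limiting reagent.
theoretical n(Z) = (2/1) × 3.520 = 7.040 mol → 2148 g
% yield = 1340 / 2148 × 100 = 62.38 %

62.4 %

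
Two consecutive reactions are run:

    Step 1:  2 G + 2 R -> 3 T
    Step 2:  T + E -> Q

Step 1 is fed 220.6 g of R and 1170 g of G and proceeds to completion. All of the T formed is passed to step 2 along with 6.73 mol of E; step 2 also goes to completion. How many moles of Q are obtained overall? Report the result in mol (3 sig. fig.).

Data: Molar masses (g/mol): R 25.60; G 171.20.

Step 1:
n(R) = 220.6 / 25.60 = 8.617 mol
n(G) = 1170 / 171.20 = 6.834 mol
n/ν for R = 8.617/2 = 4.309
n/ν for G = 6.834/2 = 3.417
Smallest n/ν is G → limiting reagent.
n(T) produced = (3/2) × 6.834 = 10.25 mol
Step 2:
n(T) available = 10.25 mol
n(E) = 6.730 mol
n/ν for T = 10.25/1 = 10.25
n/ν for E = 6.730/1 = 6.730
Smallest n/ν is E → limiting reagent.
n(Q) = (1/1) × 6.730 = 6.730 mol

6.73 mol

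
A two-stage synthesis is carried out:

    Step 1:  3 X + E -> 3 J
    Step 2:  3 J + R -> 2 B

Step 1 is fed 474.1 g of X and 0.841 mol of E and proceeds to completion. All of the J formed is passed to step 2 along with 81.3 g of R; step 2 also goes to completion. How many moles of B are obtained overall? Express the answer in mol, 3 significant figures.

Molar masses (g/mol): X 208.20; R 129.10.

1.26 mol

Step 1:
n(X) = 474.1 / 208.20 = 2.277 mol
n(E) = 0.8410 mol
n/ν for X = 2.277/3 = 0.7590
n/ν for E = 0.8410/1 = 0.8410
Smallest n/ν is X → limiting reagent.
n(J) produced = (3/3) × 2.277 = 2.277 mol
Step 2:
n(J) available = 2.277 mol
n(R) = 81.30 / 129.10 = 0.6297 mol
n/ν for J = 2.277/3 = 0.7590
n/ν for R = 0.6297/1 = 0.6297
Smallest n/ν is R → limiting reagent.
n(B) = (2/1) × 0.6297 = 1.259 mol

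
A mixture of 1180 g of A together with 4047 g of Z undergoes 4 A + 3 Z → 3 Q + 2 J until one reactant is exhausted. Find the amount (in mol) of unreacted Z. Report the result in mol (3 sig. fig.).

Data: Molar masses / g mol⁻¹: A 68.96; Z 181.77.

n(A) = 1180 / 68.96 = 17.11 mol
n(Z) = 4047 / 181.77 = 22.26 mol
n/ν → A: 4.278, Z: 7.420; A is limiting.
Z consumed = (3/4) × 17.11 = 12.83 mol
Z remaining = 22.26 − 12.83 = 9.430 mol

9.43 mol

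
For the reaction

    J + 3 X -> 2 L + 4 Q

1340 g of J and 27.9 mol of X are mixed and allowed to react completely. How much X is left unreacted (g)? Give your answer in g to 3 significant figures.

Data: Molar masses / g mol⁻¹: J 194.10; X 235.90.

n(J) = 1340 / 194.10 = 6.904 mol
n(X) = 27.90 mol
n/ν → J: 6.904, X: 9.300; J is limiting.
X consumed = (3/1) × 6.904 = 20.71 mol
X remaining = 27.90 − 20.71 = 7.190 mol
mass = 7.190 × 235.90 = 1696 g

1700 g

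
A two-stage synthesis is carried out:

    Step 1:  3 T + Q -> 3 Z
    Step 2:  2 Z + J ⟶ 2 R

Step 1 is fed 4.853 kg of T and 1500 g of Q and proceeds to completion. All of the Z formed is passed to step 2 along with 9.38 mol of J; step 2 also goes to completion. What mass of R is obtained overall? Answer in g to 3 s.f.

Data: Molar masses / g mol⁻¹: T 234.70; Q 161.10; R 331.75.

Step 1:
n(T) = 4.853×1000 / 234.70 = 20.68 mol
n(Q) = 1500 / 161.10 = 9.311 mol
n/ν → T: 6.893, Q: 9.311; T is limiting.
n(Z) produced = (3/3) × 20.68 = 20.68 mol
Step 2:
n(Z) available = 20.68 mol
n(J) = 9.380 mol
n/ν → Z: 10.34, J: 9.380; J is limiting.
n(R) = (2/1) × 9.380 = 18.76 mol
mass = 18.76 × 331.75 = 6224 g

6220 g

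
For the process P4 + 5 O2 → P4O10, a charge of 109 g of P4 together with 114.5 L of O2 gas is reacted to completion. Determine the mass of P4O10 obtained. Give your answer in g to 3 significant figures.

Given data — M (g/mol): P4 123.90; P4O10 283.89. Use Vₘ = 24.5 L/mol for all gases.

n(P4) = 109.0 / 123.90 = 0.8797 mol
n(O2) = 114.5 / 24.5 = 4.673 mol
n/ν → P4: 0.8797, O2: 0.9346; P4 is limiting.
n(P4O10) = (1/1) × 0.8797 = 0.8797 mol
mass = 0.8797 × 283.89 = 249.7 g

250 g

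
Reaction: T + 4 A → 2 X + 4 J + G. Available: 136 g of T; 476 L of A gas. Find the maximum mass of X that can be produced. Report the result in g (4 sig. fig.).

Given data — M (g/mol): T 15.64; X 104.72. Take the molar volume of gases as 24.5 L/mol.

n(T) = 136.0 / 15.64 = 8.696 mol
n(A) = 476.0 / 24.5 = 19.43 mol
n/ν for T = 8.696/1 = 8.696
n/ν for A = 19.43/4 = 4.858
Smallest n/ν is A → limiting reagent.
n(X) = (2/4) × 19.43 = 9.715 mol
mass = 9.715 × 104.72 = 1017 g

1017 g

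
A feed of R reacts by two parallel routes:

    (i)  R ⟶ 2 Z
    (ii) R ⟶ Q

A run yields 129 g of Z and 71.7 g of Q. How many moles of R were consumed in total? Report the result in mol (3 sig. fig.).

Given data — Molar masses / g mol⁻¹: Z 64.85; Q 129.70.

n(Z) = 129 / 64.85 = 1.989 mol
n(Q) = 71.7 / 129.70 = 0.5528 mol
n(R) via (i) = (1/2)×1.989 = 0.9945 mol
n(R) via (ii) = (1/1)×0.5528 = 0.5528 mol
total n(R) = 0.9945 + 0.5528 = 1.547 mol

1.55 mol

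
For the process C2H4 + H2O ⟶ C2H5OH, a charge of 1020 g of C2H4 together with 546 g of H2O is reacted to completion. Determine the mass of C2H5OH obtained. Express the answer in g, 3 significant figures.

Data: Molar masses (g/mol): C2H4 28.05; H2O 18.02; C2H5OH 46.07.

1400 g

n(C2H4) = 1020 / 28.05 = 36.36 mol
n(H2O) = 546.0 / 18.02 = 30.30 mol
n/ν → C2H4: 36.36, H2O: 30.30; H2O is limiting.
n(C2H5OH) = (1/1) × 30.30 = 30.30 mol
mass = 30.30 × 46.07 = 1396 g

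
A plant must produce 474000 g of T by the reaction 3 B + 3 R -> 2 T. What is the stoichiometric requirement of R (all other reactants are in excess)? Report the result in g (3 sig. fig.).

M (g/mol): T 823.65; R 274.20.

n(T) = 474000 / 823.65 = 575.5 mol
n(R) = (3/2) × 575.5 = 863.3 mol
mass = 863.3 × 274.20 = 236700 g

237000 g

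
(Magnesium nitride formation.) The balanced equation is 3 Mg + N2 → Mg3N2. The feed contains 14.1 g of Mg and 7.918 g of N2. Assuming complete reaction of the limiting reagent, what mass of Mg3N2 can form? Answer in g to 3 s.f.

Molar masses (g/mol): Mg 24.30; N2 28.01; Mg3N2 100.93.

19.5 g

n(Mg) = 14.10 / 24.30 = 0.5802 mol
n(N2) = 7.918 / 28.01 = 0.2827 mol
n/ν for Mg = 0.5802/3 = 0.1934
n/ν for N2 = 0.2827/1 = 0.2827
Smallest n/ν is Mg → limiting reagent.
n(Mg3N2) = (1/3) × 0.5802 = 0.1934 mol
mass = 0.1934 × 100.93 = 19.52 g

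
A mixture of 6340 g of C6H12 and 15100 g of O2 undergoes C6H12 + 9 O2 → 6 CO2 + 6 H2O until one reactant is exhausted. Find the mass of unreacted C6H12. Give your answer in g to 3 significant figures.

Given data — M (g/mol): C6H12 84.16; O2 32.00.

1930 g

n(C6H12) = 6340 / 84.16 = 75.33 mol
n(O2) = 15100 / 32.00 = 471.9 mol
n/ν for C6H12 = 75.33/1 = 75.33
n/ν for O2 = 471.9/9 = 52.43
Smallest n/ν is O2 → limiting reagent.
C6H12 consumed = (1/9) × 471.9 = 52.43 mol
C6H12 remaining = 75.33 − 52.43 = 22.90 mol
mass = 22.90 × 84.16 = 1927 g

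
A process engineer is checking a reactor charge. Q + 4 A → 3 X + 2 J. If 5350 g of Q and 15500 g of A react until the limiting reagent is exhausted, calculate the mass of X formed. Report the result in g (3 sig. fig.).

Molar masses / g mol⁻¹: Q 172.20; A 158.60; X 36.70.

n(Q) = 5350 / 172.20 = 31.07 mol
n(A) = 15500 / 158.60 = 97.73 mol
n/ν → Q: 31.07, A: 24.43; A is limiting.
n(X) = (3/4) × 97.73 = 73.30 mol
mass = 73.30 × 36.70 = 2690 g

2690 g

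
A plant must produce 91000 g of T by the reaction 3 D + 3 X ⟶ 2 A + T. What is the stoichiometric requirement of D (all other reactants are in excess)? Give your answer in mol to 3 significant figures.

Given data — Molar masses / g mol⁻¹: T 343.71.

n(T) = 91000 / 343.71 = 264.8 mol
n(D) = (3/1) × 264.8 = 794.4 mol

794 mol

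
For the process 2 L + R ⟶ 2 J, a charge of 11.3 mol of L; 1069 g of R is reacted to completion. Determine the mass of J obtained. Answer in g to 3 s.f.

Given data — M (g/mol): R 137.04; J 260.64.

2950 g

n(L) = 11.30 mol
n(R) = 1069 / 137.04 = 7.801 mol
n/ν for L = 11.30/2 = 5.650
n/ν for R = 7.801/1 = 7.801
Smallest n/ν is L → limiting reagent.
n(J) = (2/2) × 11.30 = 11.30 mol
mass = 11.30 × 260.64 = 2945 g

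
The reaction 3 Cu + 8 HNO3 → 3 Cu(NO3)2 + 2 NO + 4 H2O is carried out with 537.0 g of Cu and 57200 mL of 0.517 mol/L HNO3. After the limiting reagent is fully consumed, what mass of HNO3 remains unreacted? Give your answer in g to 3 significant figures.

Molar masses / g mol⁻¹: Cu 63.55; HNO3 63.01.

n(Cu) = 537.0 / 63.55 = 8.450 mol
n(HNO3) = 0.517 × 57200/1000 = 29.57 mol
n/ν for Cu = 8.450/3 = 2.817
n/ν for HNO3 = 29.57/8 = 3.696
Smallest n/ν is Cu → limiting reagent.
HNO3 consumed = (8/3) × 8.450 = 22.53 mol
HNO3 remaining = 29.57 − 22.53 = 7.040 mol
mass = 7.040 × 63.01 = 443.6 g

444 g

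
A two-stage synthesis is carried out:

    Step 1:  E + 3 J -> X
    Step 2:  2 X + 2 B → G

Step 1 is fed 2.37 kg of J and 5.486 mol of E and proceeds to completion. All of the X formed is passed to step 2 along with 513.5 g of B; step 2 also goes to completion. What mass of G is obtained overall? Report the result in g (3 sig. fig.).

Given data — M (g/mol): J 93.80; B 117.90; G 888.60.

Step 1:
n(J) = 2.370×1000 / 93.80 = 25.27 mol
n(E) = 5.486 mol
n/ν for J = 25.27/3 = 8.423
n/ν for E = 5.486/1 = 5.486
Smallest n/ν is E → limiting reagent.
n(X) produced = (1/1) × 5.486 = 5.486 mol
Step 2:
n(X) available = 5.486 mol
n(B) = 513.5 / 117.90 = 4.355 mol
n/ν for X = 5.486/2 = 2.743
n/ν for B = 4.355/2 = 2.178
Smallest n/ν is B → limiting reagent.
n(G) = (1/2) × 4.355 = 2.178 mol
mass = 2.178 × 888.60 = 1935 g

1940 g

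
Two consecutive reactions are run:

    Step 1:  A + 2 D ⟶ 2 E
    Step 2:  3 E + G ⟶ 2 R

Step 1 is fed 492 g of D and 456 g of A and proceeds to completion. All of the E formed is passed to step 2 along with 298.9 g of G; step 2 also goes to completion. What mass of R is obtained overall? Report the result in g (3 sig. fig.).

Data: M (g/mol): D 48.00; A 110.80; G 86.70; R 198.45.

Step 1:
n(D) = 492.0 / 48.00 = 10.25 mol
n(A) = 456.0 / 110.80 = 4.116 mol
n/ν for D = 10.25/2 = 5.125
n/ν for A = 4.116/1 = 4.116
Smallest n/ν is A → limiting reagent.
n(E) produced = (2/1) × 4.116 = 8.232 mol
Step 2:
n(E) available = 8.232 mol
n(G) = 298.9 / 86.70 = 3.448 mol
n/ν for E = 8.232/3 = 2.744
n/ν for G = 3.448/1 = 3.448
Smallest n/ν is E → limiting reagent.
n(R) = (2/3) × 8.232 = 5.488 mol
mass = 5.488 × 198.45 = 1089 g

1090 g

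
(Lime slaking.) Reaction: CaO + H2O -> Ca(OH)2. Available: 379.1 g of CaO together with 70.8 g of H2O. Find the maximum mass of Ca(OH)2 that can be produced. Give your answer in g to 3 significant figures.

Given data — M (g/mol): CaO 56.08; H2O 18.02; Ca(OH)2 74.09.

291 g

n(CaO) = 379.1 / 56.08 = 6.760 mol
n(H2O) = 70.80 / 18.02 = 3.929 mol
n/ν → CaO: 6.760, H2O: 3.929; H2O is limiting.
n(Ca(OH)2) = (1/1) × 3.929 = 3.929 mol
mass = 3.929 × 74.09 = 291.1 g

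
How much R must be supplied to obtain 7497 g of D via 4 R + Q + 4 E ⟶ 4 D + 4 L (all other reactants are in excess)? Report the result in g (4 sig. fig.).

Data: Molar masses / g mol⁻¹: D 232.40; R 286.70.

9249 g

n(D) = 7497 / 232.40 = 32.26 mol
n(R) = (4/4) × 32.26 = 32.26 mol
mass = 32.26 × 286.70 = 9249 g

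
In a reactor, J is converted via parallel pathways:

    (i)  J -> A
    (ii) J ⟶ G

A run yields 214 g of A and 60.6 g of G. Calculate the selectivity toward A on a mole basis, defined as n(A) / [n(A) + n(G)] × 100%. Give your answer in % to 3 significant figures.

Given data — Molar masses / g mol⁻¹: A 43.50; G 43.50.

77.9 %

n(A) = 214 / 43.50 = 4.920 mol
n(G) = 60.6 / 43.50 = 1.393 mol
selectivity = 4.920/(4.920+1.393) × 100 = 77.93 %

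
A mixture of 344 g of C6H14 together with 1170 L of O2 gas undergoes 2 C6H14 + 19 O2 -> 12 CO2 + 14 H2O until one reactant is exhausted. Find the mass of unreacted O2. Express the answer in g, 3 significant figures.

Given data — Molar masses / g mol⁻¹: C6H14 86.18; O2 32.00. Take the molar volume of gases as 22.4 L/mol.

458 g

n(C6H14) = 344.0 / 86.18 = 3.992 mol
n(O2) = 1170 / 22.4 = 52.23 mol
n/ν for C6H14 = 3.992/2 = 1.996
n/ν for O2 = 52.23/19 = 2.749
Smallest n/ν is C6H14 → limiting reagent.
O2 consumed = (19/2) × 3.992 = 37.92 mol
O2 remaining = 52.23 − 37.92 = 14.31 mol
mass = 14.31 × 32.00 = 457.9 g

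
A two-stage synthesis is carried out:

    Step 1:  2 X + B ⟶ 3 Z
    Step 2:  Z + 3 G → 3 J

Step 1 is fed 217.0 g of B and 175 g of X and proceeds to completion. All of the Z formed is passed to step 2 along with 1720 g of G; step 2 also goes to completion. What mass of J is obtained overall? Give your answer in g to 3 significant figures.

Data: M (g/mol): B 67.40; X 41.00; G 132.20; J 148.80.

Step 1:
n(B) = 217.0 / 67.40 = 3.220 mol
n(X) = 175.0 / 41.00 = 4.268 mol
n/ν for B = 3.220/1 = 3.220
n/ν for X = 4.268/2 = 2.134
Smallest n/ν is X → limiting reagent.
n(Z) produced = (3/2) × 4.268 = 6.402 mol
Step 2:
n(Z) available = 6.402 mol
n(G) = 1720 / 132.20 = 13.01 mol
n/ν for Z = 6.402/1 = 6.402
n/ν for G = 13.01/3 = 4.337
Smallest n/ν is G → limiting reagent.
n(J) = (3/3) × 13.01 = 13.01 mol
mass = 13.01 × 148.80 = 1936 g

1940 g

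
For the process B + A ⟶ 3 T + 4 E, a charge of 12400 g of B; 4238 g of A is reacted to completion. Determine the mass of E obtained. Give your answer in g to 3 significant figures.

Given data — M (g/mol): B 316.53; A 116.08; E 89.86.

13100 g

n(B) = 12400 / 316.53 = 39.17 mol
n(A) = 4238 / 116.08 = 36.51 mol
n/ν for B = 39.17/1 = 39.17
n/ν for A = 36.51/1 = 36.51
Smallest n/ν is A → limiting reagent.
n(E) = (4/1) × 36.51 = 146.0 mol
mass = 146.0 × 89.86 = 13120 g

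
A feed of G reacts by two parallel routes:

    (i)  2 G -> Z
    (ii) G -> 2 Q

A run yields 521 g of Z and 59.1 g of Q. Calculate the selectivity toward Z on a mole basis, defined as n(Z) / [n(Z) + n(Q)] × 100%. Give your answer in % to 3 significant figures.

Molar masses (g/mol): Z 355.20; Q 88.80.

n(Z) = 521 / 355.20 = 1.467 mol
n(Q) = 59.1 / 88.80 = 0.6655 mol
selectivity = 1.467/(1.467+0.6655) × 100 = 68.79 %

68.8 %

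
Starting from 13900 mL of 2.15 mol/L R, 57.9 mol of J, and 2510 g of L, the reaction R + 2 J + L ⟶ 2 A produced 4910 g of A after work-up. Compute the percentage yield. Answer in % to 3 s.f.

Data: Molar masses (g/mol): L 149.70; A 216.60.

67.6 %

n(R) = 2.15 × 13900/1000 = 29.89 mol
n(J) = 57.90 mol
n(L) = 2510 / 149.70 = 16.77 mol
n/ν → R: 29.89, J: 28.95, L: 16.77; L is limiting.
theoretical n(A) = (2/1) × 16.77 = 33.54 mol → 7265 g
% yield = 4910 / 7265 × 100 = 67.58 %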